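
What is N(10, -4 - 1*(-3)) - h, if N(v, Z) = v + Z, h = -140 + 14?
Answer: 135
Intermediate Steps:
h = -126
N(v, Z) = Z + v
N(10, -4 - 1*(-3)) - h = ((-4 - 1*(-3)) + 10) - 1*(-126) = ((-4 + 3) + 10) + 126 = (-1 + 10) + 126 = 9 + 126 = 135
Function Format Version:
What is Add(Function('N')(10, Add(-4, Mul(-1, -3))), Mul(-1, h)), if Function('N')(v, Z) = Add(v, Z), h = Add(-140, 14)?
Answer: 135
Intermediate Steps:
h = -126
Function('N')(v, Z) = Add(Z, v)
Add(Function('N')(10, Add(-4, Mul(-1, -3))), Mul(-1, h)) = Add(Add(Add(-4, Mul(-1, -3)), 10), Mul(-1, -126)) = Add(Add(Add(-4, 3), 10), 126) = Add(Add(-1, 10), 126) = Add(9, 126) = 135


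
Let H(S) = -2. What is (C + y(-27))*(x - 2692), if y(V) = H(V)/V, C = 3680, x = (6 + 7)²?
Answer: -83563442/9 ≈ -9.2848e+6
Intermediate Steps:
x = 169 (x = 13² = 169)
y(V) = -2/V
(C + y(-27))*(x - 2692) = (3680 - 2/(-27))*(169 - 2692) = (3680 - 2*(-1/27))*(-2523) = (3680 + 2/27)*(-2523) = (99362/27)*(-2523) = -83563442/9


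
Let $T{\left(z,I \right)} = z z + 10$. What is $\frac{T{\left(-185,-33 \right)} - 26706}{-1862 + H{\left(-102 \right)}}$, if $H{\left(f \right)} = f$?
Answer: $- \frac{7529}{1964} \approx -3.8335$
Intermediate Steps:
$T{\left(z,I \right)} = 10 + z^{2}$ ($T{\left(z,I \right)} = z^{2} + 10 = 10 + z^{2}$)
$\frac{T{\left(-185,-33 \right)} - 26706}{-1862 + H{\left(-102 \right)}} = \frac{\left(10 + \left(-185\right)^{2}\right) - 26706}{-1862 - 102} = \frac{\left(10 + 34225\right) - 26706}{-1964} = \left(34235 - 26706\right) \left(- \frac{1}{1964}\right) = 7529 \left(- \frac{1}{1964}\right) = - \frac{7529}{1964}$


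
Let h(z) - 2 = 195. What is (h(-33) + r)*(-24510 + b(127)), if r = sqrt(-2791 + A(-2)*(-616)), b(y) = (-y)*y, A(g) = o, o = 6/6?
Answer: -8005883 - 40639*I*sqrt(3407) ≈ -8.0059e+6 - 2.3721e+6*I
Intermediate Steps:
o = 1 (o = 6*(1/6) = 1)
A(g) = 1
h(z) = 197 (h(z) = 2 + 195 = 197)
b(y) = -y**2
r = I*sqrt(3407) (r = sqrt(-2791 + 1*(-616)) = sqrt(-2791 - 616) = sqrt(-3407) = I*sqrt(3407) ≈ 58.37*I)
(h(-33) + r)*(-24510 + b(127)) = (197 + I*sqrt(3407))*(-24510 - 1*127**2) = (197 + I*sqrt(3407))*(-24510 - 1*16129) = (197 + I*sqrt(3407))*(-24510 - 16129) = (197 + I*sqrt(3407))*(-40639) = -8005883 - 40639*I*sqrt(3407)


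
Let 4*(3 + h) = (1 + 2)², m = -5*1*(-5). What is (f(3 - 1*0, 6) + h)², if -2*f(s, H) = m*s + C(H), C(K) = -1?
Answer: 22801/16 ≈ 1425.1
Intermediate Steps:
m = 25 (m = -5*(-5) = 25)
f(s, H) = ½ - 25*s/2 (f(s, H) = -(25*s - 1)/2 = -(-1 + 25*s)/2 = ½ - 25*s/2)
h = -¾ (h = -3 + (1 + 2)²/4 = -3 + (¼)*3² = -3 + (¼)*9 = -3 + 9/4 = -¾ ≈ -0.75000)
(f(3 - 1*0, 6) + h)² = ((½ - 25*(3 - 1*0)/2) - ¾)² = ((½ - 25*(3 + 0)/2) - ¾)² = ((½ - 25/2*3) - ¾)² = ((½ - 75/2) - ¾)² = (-37 - ¾)² = (-151/4)² = 22801/16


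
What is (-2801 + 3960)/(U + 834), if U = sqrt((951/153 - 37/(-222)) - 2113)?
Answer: 10954868/7906843 - 5795*I*sqrt(97410)/23720529 ≈ 1.3855 - 0.076248*I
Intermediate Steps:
U = 5*I*sqrt(97410)/34 (U = sqrt((951*(1/153) - 37*(-1/222)) - 2113) = sqrt((317/51 + 1/6) - 2113) = sqrt(217/34 - 2113) = sqrt(-71625/34) = 5*I*sqrt(97410)/34 ≈ 45.898*I)
(-2801 + 3960)/(U + 834) = (-2801 + 3960)/(5*I*sqrt(97410)/34 + 834) = 1159/(834 + 5*I*sqrt(97410)/34)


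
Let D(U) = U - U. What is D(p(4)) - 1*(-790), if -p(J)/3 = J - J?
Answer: 790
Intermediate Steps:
p(J) = 0 (p(J) = -3*(J - J) = -3*0 = 0)
D(U) = 0
D(p(4)) - 1*(-790) = 0 - 1*(-790) = 0 + 790 = 790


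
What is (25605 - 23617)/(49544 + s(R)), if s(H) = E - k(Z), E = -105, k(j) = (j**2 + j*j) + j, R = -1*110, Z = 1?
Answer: 497/12359 ≈ 0.040214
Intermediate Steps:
R = -110
k(j) = j + 2*j**2 (k(j) = (j**2 + j**2) + j = 2*j**2 + j = j + 2*j**2)
s(H) = -108 (s(H) = -105 - (1 + 2*1) = -105 - (1 + 2) = -105 - 3 = -108)
(25605 - 23617)/(49544 + s(R)) = (25605 - 23617)/(49544 - 108) = 1988/49436 = 1988*(1/49436) = 497/12359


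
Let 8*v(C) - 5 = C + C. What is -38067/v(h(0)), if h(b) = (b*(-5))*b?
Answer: -304536/5 ≈ -60907.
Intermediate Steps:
h(b) = -5*b² (h(b) = (-5*b)*b = -5*b²)
v(C) = 5/8 + C/4 (v(C) = 5/8 + (C + C)/8 = 5/8 + (2*C)/8 = 5/8 + C/4)
-38067/v(h(0)) = -38067/(5/8 + (-5*0²)/4) = -38067/(5/8 + (-5*0)/4) = -38067/(5/8 + (¼)*0) = -38067/(5/8 + 0) = -38067/5/8 = -38067*8/5 = -304536/5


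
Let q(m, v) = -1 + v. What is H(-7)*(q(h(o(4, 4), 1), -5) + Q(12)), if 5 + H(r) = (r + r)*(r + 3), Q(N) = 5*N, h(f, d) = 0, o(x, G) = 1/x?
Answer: 2754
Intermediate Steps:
H(r) = -5 + 2*r*(3 + r) (H(r) = -5 + (r + r)*(r + 3) = -5 + (2*r)*(3 + r) = -5 + 2*r*(3 + r))
H(-7)*(q(h(o(4, 4), 1), -5) + Q(12)) = (-5 + 2*(-7)² + 6*(-7))*((-1 - 5) + 5*12) = (-5 + 2*49 - 42)*(-6 + 60) = (-5 + 98 - 42)*54 = 51*54 = 2754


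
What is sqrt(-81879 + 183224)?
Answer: sqrt(101345) ≈ 318.35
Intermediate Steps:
sqrt(-81879 + 183224) = sqrt(101345)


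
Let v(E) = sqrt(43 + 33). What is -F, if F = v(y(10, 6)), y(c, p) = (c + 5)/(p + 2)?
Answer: -2*sqrt(19) ≈ -8.7178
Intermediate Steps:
y(c, p) = (5 + c)/(2 + p)
v(E) = 2*sqrt(19) (v(E) = sqrt(76) = 2*sqrt(19))
F = 2*sqrt(19) ≈ 8.7178
-F = -2*sqrt(19)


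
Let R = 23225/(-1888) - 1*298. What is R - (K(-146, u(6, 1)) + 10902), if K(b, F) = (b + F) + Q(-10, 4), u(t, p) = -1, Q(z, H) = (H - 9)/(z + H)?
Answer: -62678587/5664 ≈ -11066.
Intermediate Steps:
Q(z, H) = (-9 + H)/(H + z)
R = -585849/1888 (R = 23225*(-1/1888) - 298 = -23225/1888 - 298 = -585849/1888 ≈ -310.30)
K(b, F) = ⅚ + F + b (K(b, F) = (b + F) + (-9 + 4)/(4 - 10) = (F + b) - 5/(-6) = (F + b) - ⅙*(-5) = (F + b) + ⅚ = ⅚ + F + b)
R - (K(-146, u(6, 1)) + 10902) = -585849/1888 - ((⅚ - 1 - 146) + 10902) = -585849/1888 - (-877/6 + 10902) = -585849/1888 - 1*64535/6 = -585849/1888 - 64535/6 = -62678587/5664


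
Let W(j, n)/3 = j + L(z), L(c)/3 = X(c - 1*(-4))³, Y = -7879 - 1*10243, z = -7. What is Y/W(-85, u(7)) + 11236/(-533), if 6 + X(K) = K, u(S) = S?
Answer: -33462775/1816464 ≈ -18.422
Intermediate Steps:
X(K) = -6 + K
Y = -18122 (Y = -7879 - 10243 = -18122)
L(c) = 3*(-2 + c)³ (L(c) = 3*(-6 + (c - 1*(-4)))³ = 3*(-6 + (c + 4))³ = 3*(-6 + (4 + c))³ = 3*(-2 + c)³)
W(j, n) = -6561 + 3*j (W(j, n) = 3*(j + 3*(-2 - 7)³) = 3*(j + 3*(-9)³) = 3*(j + 3*(-729)) = 3*(j - 2187) = 3*(-2187 + j) = -6561 + 3*j)
Y/W(-85, u(7)) + 11236/(-533) = -18122/(-6561 + 3*(-85)) + 11236/(-533) = -18122/(-6561 - 255) + 11236*(-1/533) = -18122/(-6816) - 11236/533 = -18122*(-1/6816) - 11236/533 = 9061/3408 - 11236/533 = -33462775/1816464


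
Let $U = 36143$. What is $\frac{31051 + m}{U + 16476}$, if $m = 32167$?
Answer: $\frac{63218}{52619} \approx 1.2014$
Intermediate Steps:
$\frac{31051 + m}{U + 16476} = \frac{31051 + 32167}{36143 + 16476} = \frac{63218}{52619}$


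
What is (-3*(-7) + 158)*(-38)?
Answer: -6802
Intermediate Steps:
(-3*(-7) + 158)*(-38) = (21 + 158)*(-38) = 179*(-38) = -6802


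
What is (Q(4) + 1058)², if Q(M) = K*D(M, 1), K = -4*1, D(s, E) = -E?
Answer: 1127844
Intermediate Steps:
K = -4
Q(M) = 4 (Q(M) = -(-4) = -4*(-1) = 4)
(Q(4) + 1058)² = (4 + 1058)² = 1062² = 1127844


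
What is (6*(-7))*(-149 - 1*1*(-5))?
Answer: 6048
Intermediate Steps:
(6*(-7))*(-149 - 1*1*(-5)) = -42*(-149 - 1*(-5)) = -42*(-149 + 5) = -42*(-144) = 6048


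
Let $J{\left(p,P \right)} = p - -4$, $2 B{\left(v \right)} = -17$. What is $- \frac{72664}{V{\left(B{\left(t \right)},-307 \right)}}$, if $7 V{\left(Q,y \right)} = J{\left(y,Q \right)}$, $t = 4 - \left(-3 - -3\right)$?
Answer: $\frac{508648}{303} \approx 1678.7$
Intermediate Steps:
$t = 4$ ($t = 4 - \left(-3 + 3\right) = 4 - 0 = 4 + 0 = 4$)
$B{\left(v \right)} = - \frac{17}{2}$ ($B{\left(v \right)} = \frac{1}{2} \left(-17\right) = - \frac{17}{2}$)
$J{\left(p,P \right)} = 4 + p$ ($J{\left(p,P \right)} = p + 4 = 4 + p$)
$V{\left(Q,y \right)} = \frac{4}{7} + \frac{y}{7}$ ($V{\left(Q,y \right)} = \frac{4 + y}{7} = \frac{4}{7} + \frac{y}{7}$)
$- \frac{72664}{V{\left(B{\left(t \right)},-307 \right)}} = - \frac{72664}{\frac{4}{7} + \frac{1}{7} \left(-307\right)} = - \frac{72664}{\frac{4}{7} - \frac{307}{7}} = - \frac{72664}{- \frac{303}{7}} = \left(-72664\right) \left(- \frac{7}{303}\right) = \frac{508648}{303}$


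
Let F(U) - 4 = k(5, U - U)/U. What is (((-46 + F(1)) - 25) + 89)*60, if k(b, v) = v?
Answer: 1320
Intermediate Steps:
F(U) = 4 (F(U) = 4 + (U - U)/U = 4 + 0/U = 4 + 0 = 4)
(((-46 + F(1)) - 25) + 89)*60 = (((-46 + 4) - 25) + 89)*60 = ((-42 - 25) + 89)*60 = (-67 + 89)*60 = 22*60 = 1320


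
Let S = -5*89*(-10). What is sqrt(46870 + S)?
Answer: 2*sqrt(12830) ≈ 226.54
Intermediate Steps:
S = 4450 (S = -445*(-10) = 4450)
sqrt(46870 + S) = sqrt(46870 + 4450) = sqrt(51320) = 2*sqrt(12830)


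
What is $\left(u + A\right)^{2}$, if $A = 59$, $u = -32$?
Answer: $729$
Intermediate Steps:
$\left(u + A\right)^{2} = \left(-32 + 59\right)^{2} = 27^{2} = 729$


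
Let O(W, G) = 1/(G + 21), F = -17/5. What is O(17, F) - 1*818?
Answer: -71979/88 ≈ -817.94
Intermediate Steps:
F = -17/5 (F = -17*⅕ = -17/5 ≈ -3.4000)
O(W, G) = 1/(21 + G)
O(17, F) - 1*818 = 1/(21 - 17/5) - 1*818 = 1/(88/5) - 818 = 5/88 - 818 = -71979/88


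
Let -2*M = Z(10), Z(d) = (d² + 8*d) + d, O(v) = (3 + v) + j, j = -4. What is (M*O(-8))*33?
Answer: 28215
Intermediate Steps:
O(v) = -1 + v (O(v) = (3 + v) - 4 = -1 + v)
Z(d) = d² + 9*d
M = -95 (M = -5*(9 + 10) = -5*19 = -½*190 = -95)
(M*O(-8))*33 = -95*(-1 - 8)*33 = -95*(-9)*33 = 855*33 = 28215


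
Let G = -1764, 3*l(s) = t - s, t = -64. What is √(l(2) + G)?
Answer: I*√1786 ≈ 42.261*I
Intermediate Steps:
l(s) = -64/3 - s/3 (l(s) = (-64 - s)/3 = -64/3 - s/3)
√(l(2) + G) = √((-64/3 - ⅓*2) - 1764) = √((-64/3 - ⅔) - 1764) = √(-22 - 1764) = √(-1786) = I*√1786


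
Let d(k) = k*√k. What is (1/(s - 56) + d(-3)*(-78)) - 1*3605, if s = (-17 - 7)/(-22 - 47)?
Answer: -4614423/1280 + 234*I*√3 ≈ -3605.0 + 405.3*I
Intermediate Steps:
s = 8/23 (s = -24/(-69) = -24*(-1/69) = 8/23 ≈ 0.34783)
d(k) = k^(3/2)
(1/(s - 56) + d(-3)*(-78)) - 1*3605 = (1/(8/23 - 56) + (-3)^(3/2)*(-78)) - 1*3605 = (1/(-1280/23) - 3*I*√3*(-78)) - 3605 = (-23/1280 + 234*I*√3) - 3605 = -4614423/1280 + 234*I*√3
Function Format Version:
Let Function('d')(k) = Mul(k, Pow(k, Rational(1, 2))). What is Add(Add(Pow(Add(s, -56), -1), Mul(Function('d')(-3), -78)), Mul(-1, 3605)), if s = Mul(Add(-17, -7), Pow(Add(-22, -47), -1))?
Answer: Add(Rational(-4614423, 1280), Mul(234, I, Pow(3, Rational(1, 2)))) ≈ Add(-3605.0, Mul(405.30, I))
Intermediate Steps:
s = Rational(8, 23) (s = Mul(-24, Pow(-69, -1)) = Mul(-24, Rational(-1, 69)) = Rational(8, 23) ≈ 0.34783)
Function('d')(k) = Pow(k, Rational(3, 2))
Add(Add(Pow(Add(s, -56), -1), Mul(Function('d')(-3), -78)), Mul(-1, 3605)) = Add(Add(Pow(Add(Rational(8, 23), -56), -1), Mul(Pow(-3, Rational(3, 2)), -78)), Mul(-1, 3605)) = Add(Add(Pow(Rational(-1280, 23), -1), Mul(Mul(-3, I, Pow(3, Rational(1, 2))), -78)), -3605) = Add(Add(Rational(-23, 1280), Mul(234, I, Pow(3, Rational(1, 2)))), -3605) = Add(Rational(-4614423, 1280), Mul(234, I, Pow(3, Rational(1, 2))))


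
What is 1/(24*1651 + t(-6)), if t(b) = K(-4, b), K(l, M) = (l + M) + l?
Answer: 1/39610 ≈ 2.5246e-5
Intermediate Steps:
K(l, M) = M + 2*l (K(l, M) = (M + l) + l = M + 2*l)
t(b) = -8 + b (t(b) = b + 2*(-4) = b - 8 = -8 + b)
1/(24*1651 + t(-6)) = 1/(24*1651 + (-8 - 6)) = 1/(39624 - 14) = 1/39610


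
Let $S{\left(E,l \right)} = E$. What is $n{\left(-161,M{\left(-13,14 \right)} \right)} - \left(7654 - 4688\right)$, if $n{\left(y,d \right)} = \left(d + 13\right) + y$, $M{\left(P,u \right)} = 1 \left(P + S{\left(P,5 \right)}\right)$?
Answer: $-3140$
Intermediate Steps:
$M{\left(P,u \right)} = 2 P$ ($M{\left(P,u \right)} = 1 \left(P + P\right) = 1 \cdot 2 P = 2 P$)
$n{\left(y,d \right)} = 13 + d + y$ ($n{\left(y,d \right)} = \left(13 + d\right) + y = 13 + d + y$)
$n{\left(-161,M{\left(-13,14 \right)} \right)} - \left(7654 - 4688\right) = \left(13 + 2 \left(-13\right) - 161\right) - \left(7654 - 4688\right) = \left(13 - 26 - 161\right) - 2966 = -174 - 2966 = -3140$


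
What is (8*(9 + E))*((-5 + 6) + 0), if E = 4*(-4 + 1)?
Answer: -24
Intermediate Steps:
E = -12 (E = 4*(-3) = -12)
(8*(9 + E))*((-5 + 6) + 0) = (8*(9 - 12))*((-5 + 6) + 0) = (8*(-3))*(1 + 0) = -24*1 = -24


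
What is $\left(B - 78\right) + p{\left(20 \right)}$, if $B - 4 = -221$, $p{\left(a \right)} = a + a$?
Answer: $-255$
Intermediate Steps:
$p{\left(a \right)} = 2 a$
$B = -217$ ($B = 4 - 221 = -217$)
$\left(B - 78\right) + p{\left(20 \right)} = \left(-217 - 78\right) + 2 \cdot 20 = \left(-217 - 78\right) + 40 = -295 + 40 = -255$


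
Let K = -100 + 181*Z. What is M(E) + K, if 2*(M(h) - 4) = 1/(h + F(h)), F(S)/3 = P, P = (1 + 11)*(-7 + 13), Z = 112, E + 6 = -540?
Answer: 13316159/660 ≈ 20176.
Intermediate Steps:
E = -546 (E = -6 - 540 = -546)
P = 72 (P = 12*6 = 72)
F(S) = 216 (F(S) = 3*72 = 216)
K = 20172 (K = -100 + 181*112 = -100 + 20272 = 20172)
M(h) = 4 + 1/(2*(216 + h)) (M(h) = 4 + 1/(2*(h + 216)) = 4 + 1/(2*(216 + h)))
M(E) + K = (1729 + 8*(-546))/(2*(216 - 546)) + 20172 = (1/2)*(1729 - 4368)/(-330) + 20172 = (1/2)*(-1/330)*(-2639) + 20172 = 2639/660 + 20172 = 13316159/660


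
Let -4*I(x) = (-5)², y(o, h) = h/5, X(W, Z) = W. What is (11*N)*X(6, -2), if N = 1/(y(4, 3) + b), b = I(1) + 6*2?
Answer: 1320/127 ≈ 10.394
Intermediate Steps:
y(o, h) = h/5 (y(o, h) = h*(⅕) = h/5)
I(x) = -25/4 (I(x) = -¼*(-5)² = -¼*25 = -25/4)
b = 23/4 (b = -25/4 + 6*2 = -25/4 + 12 = 23/4 ≈ 5.7500)
N = 20/127 (N = 1/((⅕)*3 + 23/4) = 1/(⅗ + 23/4) = 1/(127/20) = 20/127 ≈ 0.15748)
(11*N)*X(6, -2) = (11*(20/127))*6 = (220/127)*6 = 1320/127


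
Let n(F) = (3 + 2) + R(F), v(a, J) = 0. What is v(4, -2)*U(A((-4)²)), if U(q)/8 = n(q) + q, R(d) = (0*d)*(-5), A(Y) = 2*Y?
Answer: 0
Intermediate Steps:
R(d) = 0 (R(d) = 0*(-5) = 0)
n(F) = 5 (n(F) = (3 + 2) + 0 = 5 + 0 = 5)
U(q) = 40 + 8*q (U(q) = 8*(5 + q) = 40 + 8*q)
v(4, -2)*U(A((-4)²)) = 0*(40 + 8*(2*(-4)²)) = 0*(40 + 8*(2*16)) = 0*(40 + 8*32) = 0*(40 + 256) = 0*296 = 0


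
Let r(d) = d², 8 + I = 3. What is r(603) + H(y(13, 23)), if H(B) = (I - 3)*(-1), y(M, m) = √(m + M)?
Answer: 363617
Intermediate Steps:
I = -5 (I = -8 + 3 = -5)
y(M, m) = √(M + m)
H(B) = 8 (H(B) = (-5 - 3)*(-1) = -8*(-1) = 8)
r(603) + H(y(13, 23)) = 603² + 8 = 363609 + 8 = 363617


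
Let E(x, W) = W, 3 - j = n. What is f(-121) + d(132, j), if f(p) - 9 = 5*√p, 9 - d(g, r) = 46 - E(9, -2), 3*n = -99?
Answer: -30 + 55*I ≈ -30.0 + 55.0*I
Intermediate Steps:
n = -33 (n = (⅓)*(-99) = -33)
j = 36 (j = 3 - 1*(-33) = 3 + 33 = 36)
d(g, r) = -39 (d(g, r) = 9 - (46 - 1*(-2)) = 9 - (46 + 2) = 9 - 1*48 = 9 - 48 = -39)
f(p) = 9 + 5*√p
f(-121) + d(132, j) = (9 + 5*√(-121)) - 39 = (9 + 5*(11*I)) - 39 = (9 + 55*I) - 39 = -30 + 55*I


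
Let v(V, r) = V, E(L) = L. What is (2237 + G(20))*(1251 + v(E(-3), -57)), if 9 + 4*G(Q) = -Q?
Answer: 2782728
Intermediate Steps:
G(Q) = -9/4 - Q/4 (G(Q) = -9/4 + (-Q)/4 = -9/4 - Q/4)
(2237 + G(20))*(1251 + v(E(-3), -57)) = (2237 + (-9/4 - 1/4*20))*(1251 - 3) = (2237 + (-9/4 - 5))*1248 = (2237 - 29/4)*1248 = (8919/4)*1248 = 2782728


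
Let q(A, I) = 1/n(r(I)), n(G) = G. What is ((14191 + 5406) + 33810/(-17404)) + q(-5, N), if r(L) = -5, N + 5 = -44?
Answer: 852572243/43510 ≈ 19595.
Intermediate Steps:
N = -49 (N = -5 - 44 = -49)
q(A, I) = -⅕ (q(A, I) = 1/(-5) = -⅕)
((14191 + 5406) + 33810/(-17404)) + q(-5, N) = ((14191 + 5406) + 33810/(-17404)) - ⅕ = (19597 + 33810*(-1/17404)) - ⅕ = (19597 - 16905/8702) - ⅕ = 170516189/8702 - ⅕ = 852572243/43510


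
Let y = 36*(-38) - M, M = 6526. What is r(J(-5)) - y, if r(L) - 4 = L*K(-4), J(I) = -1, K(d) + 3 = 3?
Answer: 7898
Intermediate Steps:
K(d) = 0 (K(d) = -3 + 3 = 0)
r(L) = 4 (r(L) = 4 + L*0 = 4 + 0 = 4)
y = -7894 (y = 36*(-38) - 1*6526 = -1368 - 6526 = -7894)
r(J(-5)) - y = 4 - 1*(-7894) = 4 + 7894 = 7898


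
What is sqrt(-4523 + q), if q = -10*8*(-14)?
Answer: I*sqrt(3403) ≈ 58.335*I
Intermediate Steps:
q = 1120 (q = -80*(-14) = 1120)
sqrt(-4523 + q) = sqrt(-4523 + 1120) = sqrt(-3403) = I*sqrt(3403)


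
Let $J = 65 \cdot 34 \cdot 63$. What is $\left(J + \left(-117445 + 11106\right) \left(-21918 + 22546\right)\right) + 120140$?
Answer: $-66521522$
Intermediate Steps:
$J = 139230$ ($J = 2210 \cdot 63 = 139230$)
$\left(J + \left(-117445 + 11106\right) \left(-21918 + 22546\right)\right) + 120140 = \left(139230 + \left(-117445 + 11106\right) \left(-21918 + 22546\right)\right) + 120140 = \left(139230 - 66780892\right) + 120140 = -66641662 + 120140 = -66521522$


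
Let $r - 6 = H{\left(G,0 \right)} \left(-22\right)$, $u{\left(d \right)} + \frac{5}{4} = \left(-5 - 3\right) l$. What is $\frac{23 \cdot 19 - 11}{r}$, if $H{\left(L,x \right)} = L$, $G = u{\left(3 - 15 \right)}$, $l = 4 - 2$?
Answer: $\frac{284}{257} \approx 1.1051$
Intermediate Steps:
$l = 2$
$u{\left(d \right)} = - \frac{69}{4}$ ($u{\left(d \right)} = - \frac{5}{4} + \left(-5 - 3\right) 2 = - \frac{5}{4} - 16 = - \frac{69}{4}$)
$G = - \frac{69}{4} \approx -17.25$
$r = \frac{771}{2}$ ($r = 6 - - \frac{759}{2} = 6 + \frac{759}{2} = \frac{771}{2} \approx 385.5$)
$\frac{23 \cdot 19 - 11}{r} = \frac{23 \cdot 19 - 11}{\frac{771}{2}} = \left(437 - 11\right) \frac{2}{771} = 426 \cdot \frac{2}{771} = \frac{284}{257}$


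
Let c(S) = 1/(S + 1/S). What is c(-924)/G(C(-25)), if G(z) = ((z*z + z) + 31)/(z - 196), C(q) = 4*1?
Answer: 59136/14514209 ≈ 0.0040743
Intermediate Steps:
C(q) = 4
G(z) = (31 + z + z²)/(-196 + z) (G(z) = ((z² + z) + 31)/(-196 + z) = ((z + z²) + 31)/(-196 + z) = (31 + z + z²)/(-196 + z))
c(-924)/G(C(-25)) = (-924/(1 + (-924)²))/(((31 + 4 + 4²)/(-196 + 4))) = (-924/(1 + 853776))/(((31 + 4 + 16)/(-192))) = (-924/853777)/((-1/192*51)) = (-924*1/853777)/(-17/64) = -924/853777*(-64/17) = 59136/14514209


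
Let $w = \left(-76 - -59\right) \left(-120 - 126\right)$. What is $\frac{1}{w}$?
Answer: $\frac{1}{4182} \approx 0.00023912$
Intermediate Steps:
$w = 4182$ ($w = \left(-76 + 59\right) \left(-246\right) = \left(-17\right) \left(-246\right) = 4182$)
$\frac{1}{w} = \frac{1}{4182}$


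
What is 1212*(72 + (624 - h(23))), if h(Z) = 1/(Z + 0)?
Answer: 19400484/23 ≈ 8.4350e+5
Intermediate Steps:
h(Z) = 1/Z
1212*(72 + (624 - h(23))) = 1212*(72 + (624 - 1/23)) = 1212*(72 + 14351/23) = 1212*(16007/23) = 19400484/23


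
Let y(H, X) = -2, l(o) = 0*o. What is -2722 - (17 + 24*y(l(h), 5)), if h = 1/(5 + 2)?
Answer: -2691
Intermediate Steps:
h = 1/7 ≈ 0.14286
l(o) = 0
-2722 - (17 + 24*y(l(h), 5)) = -2722 - (17 + 24*(-2)) = -2722 - (17 - 48) = -2722 - 1*(-31) = -2722 + 31 = -2691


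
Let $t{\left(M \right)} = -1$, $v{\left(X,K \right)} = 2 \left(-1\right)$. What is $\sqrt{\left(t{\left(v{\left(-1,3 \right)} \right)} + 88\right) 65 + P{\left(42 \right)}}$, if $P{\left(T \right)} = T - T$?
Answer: $\sqrt{5655} \approx 75.2$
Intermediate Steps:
$v{\left(X,K \right)} = -2$
$P{\left(T \right)} = 0$
$\sqrt{\left(t{\left(v{\left(-1,3 \right)} \right)} + 88\right) 65 + P{\left(42 \right)}} = \sqrt{\left(-1 + 88\right) 65 + 0} = \sqrt{87 \cdot 65 + 0} = \sqrt{5655 + 0} = \sqrt{5655}$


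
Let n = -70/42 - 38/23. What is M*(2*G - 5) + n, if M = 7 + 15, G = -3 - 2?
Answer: -22999/69 ≈ -333.32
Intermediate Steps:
G = -5
n = -229/69 (n = -70*1/42 - 38*1/23 = -5/3 - 38/23 = -229/69 ≈ -3.3188)
M = 22
M*(2*G - 5) + n = 22*(2*(-5) - 5) - 229/69 = 22*(-10 - 5) - 229/69 = 22*(-15) - 229/69 = -330 - 229/69 = -22999/69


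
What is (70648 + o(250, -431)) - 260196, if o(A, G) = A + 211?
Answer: -189087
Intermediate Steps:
o(A, G) = 211 + A
(70648 + o(250, -431)) - 260196 = (70648 + (211 + 250)) - 260196 = (70648 + 461) - 260196 = 71109 - 260196 = -189087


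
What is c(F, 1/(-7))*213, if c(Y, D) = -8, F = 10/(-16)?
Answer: -1704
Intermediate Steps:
F = -5/8 (F = 10*(-1/16) = -5/8 ≈ -0.62500)
c(F, 1/(-7))*213 = -8*213 = -1704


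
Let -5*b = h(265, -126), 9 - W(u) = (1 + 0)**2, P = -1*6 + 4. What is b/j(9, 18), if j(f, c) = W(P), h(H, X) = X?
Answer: 63/20 ≈ 3.1500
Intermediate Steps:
P = -2 (P = -6 + 4 = -2)
W(u) = 8 (W(u) = 9 - (1 + 0)**2 = 9 - 1*1**2 = 9 - 1*1 = 9 - 1 = 8)
j(f, c) = 8
b = 126/5 (b = -1/5*(-126) = 126/5 ≈ 25.200)
b/j(9, 18) = (126/5)/8 = (126/5)*(1/8) = 63/20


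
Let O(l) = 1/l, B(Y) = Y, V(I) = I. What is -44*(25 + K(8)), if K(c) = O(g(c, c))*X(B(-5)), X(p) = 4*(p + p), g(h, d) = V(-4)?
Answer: -1540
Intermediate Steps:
g(h, d) = -4
X(p) = 8*p (X(p) = 4*(2*p) = 8*p)
O(l) = 1/l
K(c) = 10 (K(c) = (8*(-5))/(-4) = -1/4*(-40) = 10)
-44*(25 + K(8)) = -44*(25 + 10) = -44*35 = -1540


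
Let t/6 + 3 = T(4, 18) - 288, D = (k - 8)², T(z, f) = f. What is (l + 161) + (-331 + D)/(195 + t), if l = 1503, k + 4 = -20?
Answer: 800153/481 ≈ 1663.5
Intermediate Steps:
k = -24 (k = -4 - 20 = -24)
D = 1024 (D = (-24 - 8)² = (-32)² = 1024)
t = -1638 (t = -18 + 6*(18 - 288) = -18 + 6*(-270) = -18 - 1620 = -1638)
(l + 161) + (-331 + D)/(195 + t) = (1503 + 161) + (-331 + 1024)/(195 - 1638) = 1664 + 693/(-1443) = 1664 + 693*(-1/1443) = 1664 - 231/481 = 800153/481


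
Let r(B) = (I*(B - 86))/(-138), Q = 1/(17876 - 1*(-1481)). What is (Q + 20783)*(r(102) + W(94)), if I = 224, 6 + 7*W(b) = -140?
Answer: -3033047653592/3116477 ≈ -9.7323e+5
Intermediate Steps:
W(b) = -146/7 (W(b) = -6/7 + (⅐)*(-140) = -6/7 - 20 = -146/7)
Q = 1/19357 (Q = 1/(17876 + 1481) = 1/19357 ≈ 5.1661e-5)
r(B) = 9632/69 - 112*B/69 (r(B) = (224*(B - 86))/(-138) = (224*(-86 + B))*(-1/138) = (-19264 + 224*B)*(-1/138) = 9632/69 - 112*B/69)
(Q + 20783)*(r(102) + W(94)) = (1/19357 + 20783)*((9632/69 - 112/69*102) - 146/7) = 402296532*((9632/69 - 3808/23) - 146/7)/19357 = 402296532*(-1792/69 - 146/7)/19357 = (402296532/19357)*(-22618/483) = -3033047653592/3116477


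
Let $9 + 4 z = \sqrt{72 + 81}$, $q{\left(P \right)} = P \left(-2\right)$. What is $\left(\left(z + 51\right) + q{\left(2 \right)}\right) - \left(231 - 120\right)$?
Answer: $- \frac{265}{4} + \frac{3 \sqrt{17}}{4} \approx -63.158$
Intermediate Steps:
$q{\left(P \right)} = - 2 P$
$z = - \frac{9}{4} + \frac{3 \sqrt{17}}{4}$ ($z = - \frac{9}{4} + \frac{\sqrt{72 + 81}}{4} = - \frac{9}{4} + \frac{\sqrt{153}}{4} = - \frac{9}{4} + \frac{3 \sqrt{17}}{4} \approx 0.84233$)
$\left(\left(z + 51\right) + q{\left(2 \right)}\right) - \left(231 - 120\right) = \left(\left(\left(- \frac{9}{4} + \frac{3 \sqrt{17}}{4}\right) + 51\right) - 4\right) - \left(231 - 120\right) = \left(\left(\frac{195}{4} + \frac{3 \sqrt{17}}{4}\right) - 4\right) - \left(231 - 120\right) = \left(\frac{179}{4} + \frac{3 \sqrt{17}}{4}\right) - 111 = - \frac{265}{4} + \frac{3 \sqrt{17}}{4}$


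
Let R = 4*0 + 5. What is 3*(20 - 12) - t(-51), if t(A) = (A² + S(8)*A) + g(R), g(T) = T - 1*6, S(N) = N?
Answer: -2168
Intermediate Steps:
R = 5 (R = 0 + 5 = 5)
g(T) = -6 + T (g(T) = T - 6 = -6 + T)
t(A) = -1 + A² + 8*A (t(A) = (A² + 8*A) + (-6 + 5) = (A² + 8*A) - 1 = -1 + A² + 8*A)
3*(20 - 12) - t(-51) = 3*(20 - 12) - (-1 + (-51)² + 8*(-51)) = 3*8 - (-1 + 2601 - 408) = 24 - 1*2192 = 24 - 2192 = -2168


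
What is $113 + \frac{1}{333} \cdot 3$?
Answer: $\frac{12544}{111} \approx 113.01$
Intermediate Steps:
$113 + \frac{1}{333} \cdot 3 = 113 + \frac{1}{111} = \frac{12544}{111}$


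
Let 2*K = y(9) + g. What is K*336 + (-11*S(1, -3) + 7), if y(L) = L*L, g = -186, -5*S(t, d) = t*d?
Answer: -88198/5 ≈ -17640.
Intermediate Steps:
S(t, d) = -d*t/5 (S(t, d) = -t*d/5 = -d*t/5)
y(L) = L**2
K = -105/2 (K = (9**2 - 186)/2 = (81 - 186)/2 = (1/2)*(-105) = -105/2 ≈ -52.500)
K*336 + (-11*S(1, -3) + 7) = -105/2*336 + (-(-11)*(-3)/5 + 7) = -17640 + (-11*3/5 + 7) = -17640 + (-33/5 + 7) = -17640 + 2/5 = -88198/5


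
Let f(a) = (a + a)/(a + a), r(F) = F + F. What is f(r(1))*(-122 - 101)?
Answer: -223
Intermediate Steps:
r(F) = 2*F
f(a) = 1 (f(a) = (2*a)/((2*a)) = (2*a)*(1/(2*a)) = 1)
f(r(1))*(-122 - 101) = 1*(-122 - 101) = 1*(-223) = -223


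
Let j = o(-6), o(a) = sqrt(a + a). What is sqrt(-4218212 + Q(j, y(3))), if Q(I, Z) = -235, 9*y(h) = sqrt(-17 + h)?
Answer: I*sqrt(4218447) ≈ 2053.9*I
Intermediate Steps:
o(a) = sqrt(2)*sqrt(a) (o(a) = sqrt(2*a) = sqrt(2)*sqrt(a))
y(h) = sqrt(-17 + h)/9
j = 2*I*sqrt(3) (j = sqrt(2)*sqrt(-6) = sqrt(2)*(I*sqrt(6)) = 2*I*sqrt(3) ≈ 3.4641*I)
sqrt(-4218212 + Q(j, y(3))) = sqrt(-4218212 - 235) = sqrt(-4218447) = I*sqrt(4218447)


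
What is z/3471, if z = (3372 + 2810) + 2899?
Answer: 3027/1157 ≈ 2.6162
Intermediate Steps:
z = 9081 (z = 6182 + 2899 = 9081)
z/3471 = 9081/3471 = 9081*(1/3471) = 3027/1157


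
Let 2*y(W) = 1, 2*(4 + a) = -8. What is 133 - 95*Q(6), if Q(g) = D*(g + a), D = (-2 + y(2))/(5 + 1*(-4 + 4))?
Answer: 76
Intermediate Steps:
a = -8 (a = -4 + (½)*(-8) = -4 - 4 = -8)
y(W) = ½ (y(W) = (½)*1 = ½)
D = -3/10 (D = (-2 + ½)/(5 + 1*(-4 + 4)) = -3/(2*(5 + 1*0)) = -3/(2*(5 + 0)) = -3/2/5 = -3/2*⅕ = -3/10 ≈ -0.30000)
Q(g) = 12/5 - 3*g/10 (Q(g) = -3*(g - 8)/10 = -3*(-8 + g)/10 = 12/5 - 3*g/10)
133 - 95*Q(6) = 133 - 95*(12/5 - 3/10*6) = 133 - 95*(12/5 - 9/5) = 133 - 95*⅗ = 133 - 57 = 76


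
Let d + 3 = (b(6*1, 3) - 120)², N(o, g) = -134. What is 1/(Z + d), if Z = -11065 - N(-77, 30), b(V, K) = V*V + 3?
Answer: -1/4373 ≈ -0.00022868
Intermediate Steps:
b(V, K) = 3 + V² (b(V, K) = V² + 3 = 3 + V²)
Z = -10931 (Z = -11065 - 1*(-134) = -11065 + 134 = -10931)
d = 6558 (d = -3 + ((3 + (6*1)²) - 120)² = -3 + ((3 + 6²) - 120)² = -3 + ((3 + 36) - 120)² = -3 + (39 - 120)² = -3 + (-81)² = -3 + 6561 = 6558)
1/(Z + d) = 1/(-10931 + 6558) = 1/(-4373) = -1/4373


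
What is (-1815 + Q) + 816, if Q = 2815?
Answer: 1816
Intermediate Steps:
(-1815 + Q) + 816 = (-1815 + 2815) + 816 = 1000 + 816 = 1816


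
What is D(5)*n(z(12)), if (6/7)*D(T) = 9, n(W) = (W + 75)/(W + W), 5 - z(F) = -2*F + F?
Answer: 483/17 ≈ 28.412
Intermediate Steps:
z(F) = 5 + F (z(F) = 5 - (-2*F + F) = 5 - (-1)*F = 5 + F)
n(W) = (75 + W)/(2*W) (n(W) = (75 + W)/((2*W)) = (75 + W)*(1/(2*W)) = (75 + W)/(2*W))
D(T) = 21/2 (D(T) = (7/6)*9 = 21/2)
D(5)*n(z(12)) = 21*((75 + (5 + 12))/(2*(5 + 12)))/2 = 21*((1/2)*(75 + 17)/17)/2 = 21*((1/2)*(1/17)*92)/2 = (21/2)*(46/17) = 483/17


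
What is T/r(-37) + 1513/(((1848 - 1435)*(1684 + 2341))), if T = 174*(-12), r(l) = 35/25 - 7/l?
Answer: -2184089987/1662325 ≈ -1313.9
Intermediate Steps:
r(l) = 7/5 - 7/l (r(l) = 35*(1/25) - 7/l = 7/5 - 7/l)
T = -2088
T/r(-37) + 1513/(((1848 - 1435)*(1684 + 2341))) = -2088/(7/5 - 7/(-37)) + 1513/(((1848 - 1435)*(1684 + 2341))) = -2088/(7/5 - 7*(-1/37)) + 1513/((413*4025)) = -2088/(7/5 + 7/37) + 1513/1662325 = -2088/294/185 + 1513*(1/1662325) = -2088*185/294 + 1513/1662325 = -64380/49 + 1513/1662325 = -2184089987/1662325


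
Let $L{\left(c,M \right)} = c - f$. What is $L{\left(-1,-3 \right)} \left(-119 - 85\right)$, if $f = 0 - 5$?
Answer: $-816$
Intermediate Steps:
$f = -5$
$L{\left(c,M \right)} = 5 + c$ ($L{\left(c,M \right)} = c - -5 = c + 5 = 5 + c$)
$L{\left(-1,-3 \right)} \left(-119 - 85\right) = \left(5 - 1\right) \left(-119 - 85\right) = 4 \left(-204\right) = -816$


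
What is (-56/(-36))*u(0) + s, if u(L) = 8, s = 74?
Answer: 778/9 ≈ 86.444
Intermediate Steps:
(-56/(-36))*u(0) + s = -56/(-36)*8 + 74 = -56*(-1/36)*8 + 74 = (14/9)*8 + 74 = 112/9 + 74 = 778/9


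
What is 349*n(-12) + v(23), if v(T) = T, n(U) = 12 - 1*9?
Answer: 1070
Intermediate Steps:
n(U) = 3 (n(U) = 12 - 9 = 3)
349*n(-12) + v(23) = 349*3 + 23 = 1047 + 23 = 1070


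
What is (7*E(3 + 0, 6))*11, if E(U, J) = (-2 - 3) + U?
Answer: -154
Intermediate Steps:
E(U, J) = -5 + U
(7*E(3 + 0, 6))*11 = (7*(-5 + (3 + 0)))*11 = (7*(-5 + 3))*11 = (7*(-2))*11 = -14*11 = -154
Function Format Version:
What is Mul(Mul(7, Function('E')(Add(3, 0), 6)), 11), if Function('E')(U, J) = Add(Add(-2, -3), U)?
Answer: -154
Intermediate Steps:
Function('E')(U, J) = Add(-5, U)
Mul(Mul(7, Function('E')(Add(3, 0), 6)), 11) = Mul(Mul(7, Add(-5, Add(3, 0))), 11) = Mul(Mul(7, Add(-5, 3)), 11) = Mul(Mul(7, -2), 11) = Mul(-14, 11) = -154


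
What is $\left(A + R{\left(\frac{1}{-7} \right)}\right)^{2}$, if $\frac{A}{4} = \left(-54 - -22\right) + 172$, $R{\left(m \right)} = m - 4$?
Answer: $\frac{15139881}{49} \approx 3.0898 \cdot 10^{5}$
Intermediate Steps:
$R{\left(m \right)} = -4 + m$ ($R{\left(m \right)} = m - 4 = -4 + m$)
$A = 560$ ($A = 4 \left(\left(-54 - -22\right) + 172\right) = 4 \left(\left(-54 + 22\right) + 172\right) = 4 \left(-32 + 172\right) = 4 \cdot 140 = 560$)
$\left(A + R{\left(\frac{1}{-7} \right)}\right)^{2} = \left(560 - \left(4 - \frac{1}{-7}\right)\right)^{2} = \left(560 - \frac{29}{7}\right)^{2} = \left(\frac{3891}{7}\right)^{2} = \frac{15139881}{49}$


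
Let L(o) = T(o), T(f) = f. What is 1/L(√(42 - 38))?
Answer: ½ ≈ 0.50000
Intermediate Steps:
L(o) = o
1/L(√(42 - 38)) = 1/(√(42 - 38)) = 1/(√4) = 1/2 = ½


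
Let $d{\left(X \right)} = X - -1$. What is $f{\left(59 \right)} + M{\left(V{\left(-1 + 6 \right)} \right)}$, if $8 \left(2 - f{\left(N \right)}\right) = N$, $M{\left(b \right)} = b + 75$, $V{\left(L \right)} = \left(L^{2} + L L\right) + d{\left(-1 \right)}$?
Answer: $\frac{957}{8} \approx 119.63$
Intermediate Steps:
$d{\left(X \right)} = 1 + X$ ($d{\left(X \right)} = X + 1 = 1 + X$)
$V{\left(L \right)} = 2 L^{2}$ ($V{\left(L \right)} = \left(L^{2} + L L\right) + \left(1 - 1\right) = \left(L^{2} + L^{2}\right) + 0 = 2 L^{2} + 0 = 2 L^{2}$)
$M{\left(b \right)} = 75 + b$
$f{\left(N \right)} = 2 - \frac{N}{8}$
$f{\left(59 \right)} + M{\left(V{\left(-1 + 6 \right)} \right)} = \left(2 - \frac{59}{8}\right) + \left(75 + 2 \left(-1 + 6\right)^{2}\right) = \left(2 - \frac{59}{8}\right) + \left(75 + 2 \cdot 5^{2}\right) = - \frac{43}{8} + \left(75 + 2 \cdot 25\right) = - \frac{43}{8} + \left(75 + 50\right) = - \frac{43}{8} + 125 = \frac{957}{8}$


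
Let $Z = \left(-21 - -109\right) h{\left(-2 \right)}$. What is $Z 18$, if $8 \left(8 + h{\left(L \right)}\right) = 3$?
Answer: $-12078$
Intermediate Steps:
$h{\left(L \right)} = - \frac{61}{8}$ ($h{\left(L \right)} = -8 + \frac{1}{8} \cdot 3 = -8 + \frac{3}{8} = - \frac{61}{8}$)
$Z = -671$ ($Z = \left(-21 - -109\right) \left(- \frac{61}{8}\right) = \left(-21 + 109\right) \left(- \frac{61}{8}\right) = 88 \left(- \frac{61}{8}\right) = -671$)
$Z 18 = \left(-671\right) 18 = -12078$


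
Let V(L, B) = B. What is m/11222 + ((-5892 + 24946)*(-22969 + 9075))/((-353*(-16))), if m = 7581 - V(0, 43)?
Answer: -371353489331/7922732 ≈ -46872.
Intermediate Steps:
m = 7538 (m = 7581 - 1*43 = 7581 - 43 = 7538)
m/11222 + ((-5892 + 24946)*(-22969 + 9075))/((-353*(-16))) = 7538/11222 + ((-5892 + 24946)*(-22969 + 9075))/((-353*(-16))) = 7538*(1/11222) + (19054*(-13894))/5648 = 3769/5611 - 264736276*1/5648 = 3769/5611 - 66184069/1412 = -371353489331/7922732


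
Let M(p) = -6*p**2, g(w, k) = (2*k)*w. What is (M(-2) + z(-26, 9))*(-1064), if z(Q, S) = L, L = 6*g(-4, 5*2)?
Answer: 536256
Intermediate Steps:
g(w, k) = 2*k*w
L = -480 (L = 6*(2*(5*2)*(-4)) = 6*(2*10*(-4)) = 6*(-80) = -480)
z(Q, S) = -480
(M(-2) + z(-26, 9))*(-1064) = (-6*(-2)**2 - 480)*(-1064) = (-6*4 - 480)*(-1064) = (-24 - 480)*(-1064) = -504*(-1064) = 536256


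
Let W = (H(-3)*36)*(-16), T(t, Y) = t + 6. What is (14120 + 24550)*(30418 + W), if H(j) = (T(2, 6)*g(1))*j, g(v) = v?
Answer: 1710838140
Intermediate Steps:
T(t, Y) = 6 + t
H(j) = 8*j (H(j) = ((6 + 2)*1)*j = (8*1)*j = 8*j)
W = 13824 (W = ((8*(-3))*36)*(-16) = -24*36*(-16) = -864*(-16) = 13824)
(14120 + 24550)*(30418 + W) = (14120 + 24550)*(30418 + 13824) = 38670*44242 = 1710838140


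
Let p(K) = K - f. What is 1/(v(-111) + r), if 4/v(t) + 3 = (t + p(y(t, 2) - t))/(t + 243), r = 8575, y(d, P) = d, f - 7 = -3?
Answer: 511/4381297 ≈ 0.00011663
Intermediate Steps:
f = 4 (f = 7 - 3 = 4)
p(K) = -4 + K (p(K) = K - 1*4 = K - 4 = -4 + K)
v(t) = 4/(-3 + (-4 + t)/(243 + t)) (v(t) = 4/(-3 + (t + (-4 + (t - t)))/(t + 243)) = 4/(-3 + (t + (-4 + 0))/(243 + t)) = 4/(-3 + (t - 4)/(243 + t)) = 4/(-3 + (-4 + t)/(243 + t)))
1/(v(-111) + r) = 1/(4*(-243 - 1*(-111))/(733 + 2*(-111)) + 8575) = 1/(4*(-243 + 111)/(733 - 222) + 8575) = 1/(4*(-132)/511 + 8575) = 1/(4*(1/511)*(-132) + 8575) = 1/(-528/511 + 8575) = 1/(4381297/511) = 511/4381297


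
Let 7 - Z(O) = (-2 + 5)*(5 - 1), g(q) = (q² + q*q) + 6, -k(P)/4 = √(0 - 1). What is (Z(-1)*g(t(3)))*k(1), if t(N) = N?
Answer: 480*I ≈ 480.0*I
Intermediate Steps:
k(P) = -4*I (k(P) = -4*√(0 - 1) = -4*I)
g(q) = 6 + 2*q² (g(q) = (q² + q²) + 6 = 2*q² + 6 = 6 + 2*q²)
Z(O) = -5 (Z(O) = 7 - (-2 + 5)*(5 - 1) = 7 - 3*4 = 7 - 1*12 = 7 - 12 = -5)
(Z(-1)*g(t(3)))*k(1) = (-5*(6 + 2*3²))*(-4*I) = (-5*(6 + 2*9))*(-4*I) = (-5*(6 + 18))*(-4*I) = (-5*24)*(-4*I) = -(-480)*I = 480*I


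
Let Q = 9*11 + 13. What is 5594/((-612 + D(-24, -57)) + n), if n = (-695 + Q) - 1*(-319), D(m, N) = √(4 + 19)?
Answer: -4900344/767353 - 5594*√23/767353 ≈ -6.4210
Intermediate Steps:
Q = 112 (Q = 99 + 13 = 112)
D(m, N) = √23
n = -264 (n = (-695 + 112) - 1*(-319) = -583 + 319 = -264)
5594/((-612 + D(-24, -57)) + n) = 5594/((-612 + √23) - 264) = 5594/(-876 + √23)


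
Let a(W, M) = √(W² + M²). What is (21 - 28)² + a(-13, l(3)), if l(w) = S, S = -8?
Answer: 49 + √233 ≈ 64.264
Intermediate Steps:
l(w) = -8
a(W, M) = √(M² + W²)
(21 - 28)² + a(-13, l(3)) = (21 - 28)² + √((-8)² + (-13)²) = (-7)² + √(64 + 169) = 49 + √233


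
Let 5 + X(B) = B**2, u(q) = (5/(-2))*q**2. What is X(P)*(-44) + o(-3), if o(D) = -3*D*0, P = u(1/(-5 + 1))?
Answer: 56045/256 ≈ 218.93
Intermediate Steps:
u(q) = -5*q**2/2 (u(q) = (5*(-1/2))*q**2 = -5*q**2/2)
P = -5/32 (P = -5/(2*(-5 + 1)**2) = -5*(1/(-4))**2/2 = -5*(-1/4)**2/2 = -5/2*1/16 = -5/32 ≈ -0.15625)
o(D) = 0
X(B) = -5 + B**2
X(P)*(-44) + o(-3) = (-5 + (-5/32)**2)*(-44) + 0 = (-5 + 25/1024)*(-44) + 0 = -5095/1024*(-44) + 0 = 56045/256 + 0 = 56045/256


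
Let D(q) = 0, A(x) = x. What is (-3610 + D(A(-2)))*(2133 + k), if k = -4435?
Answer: 8310220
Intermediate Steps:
(-3610 + D(A(-2)))*(2133 + k) = (-3610 + 0)*(2133 - 4435) = -3610*(-2302) = 8310220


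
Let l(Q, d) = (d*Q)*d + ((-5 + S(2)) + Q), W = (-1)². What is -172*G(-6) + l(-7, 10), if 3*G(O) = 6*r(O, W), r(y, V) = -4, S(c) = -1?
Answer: 663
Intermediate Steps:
W = 1
l(Q, d) = -6 + Q + Q*d² (l(Q, d) = (d*Q)*d + ((-5 - 1) + Q) = (Q*d)*d + (-6 + Q) = Q*d² + (-6 + Q) = -6 + Q + Q*d²)
G(O) = -8 (G(O) = (6*(-4))/3 = (⅓)*(-24) = -8)
-172*G(-6) + l(-7, 10) = -172*(-8) + (-6 - 7 - 7*10²) = 1376 + (-6 - 7 - 7*100) = 1376 + (-6 - 7 - 700) = 1376 - 713 = 663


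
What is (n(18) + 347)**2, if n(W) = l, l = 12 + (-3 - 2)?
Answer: 125316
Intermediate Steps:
l = 7 (l = 12 - 5 = 7)
n(W) = 7
(n(18) + 347)**2 = (7 + 347)**2 = 354**2 = 125316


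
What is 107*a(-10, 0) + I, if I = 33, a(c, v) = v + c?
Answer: -1037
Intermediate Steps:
a(c, v) = c + v
107*a(-10, 0) + I = 107*(-10 + 0) + 33 = 107*(-10) + 33 = -1070 + 33 = -1037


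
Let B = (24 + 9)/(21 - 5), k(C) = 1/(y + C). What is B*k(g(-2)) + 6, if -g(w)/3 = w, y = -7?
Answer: 63/16 ≈ 3.9375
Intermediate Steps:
g(w) = -3*w
k(C) = 1/(-7 + C)
B = 33/16 ≈ 2.0625
B*k(g(-2)) + 6 = 33/(16*(-7 - 3*(-2))) + 6 = 33/(16*(-7 + 6)) + 6 = (33/16)/(-1) + 6 = (33/16)*(-1) + 6 = -33/16 + 6 = 63/16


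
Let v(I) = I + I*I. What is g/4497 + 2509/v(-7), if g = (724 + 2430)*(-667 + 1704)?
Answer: 16516921/20986 ≈ 787.04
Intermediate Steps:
v(I) = I + I**2
g = 3270698 (g = 3154*1037 = 3270698)
g/4497 + 2509/v(-7) = 3270698/4497 + 2509/((-7*(1 - 7))) = 3270698*(1/4497) + 2509/((-7*(-6))) = 3270698/4497 + 2509/42 = 16516921/20986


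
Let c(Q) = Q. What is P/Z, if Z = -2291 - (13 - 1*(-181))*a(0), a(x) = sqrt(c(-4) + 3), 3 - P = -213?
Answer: -494856/5286317 + 41904*I/5286317 ≈ -0.093611 + 0.0079269*I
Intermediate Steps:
P = 216 (P = 3 - 1*(-213) = 3 + 213 = 216)
a(x) = I (a(x) = sqrt(-4 + 3) = sqrt(-1) = I)
Z = -2291 - 194*I (Z = -2291 - (13 - 1*(-181))*I = -2291 - (13 + 181)*I = -2291 - 194*I ≈ -2291.0 - 194.0*I)
P/Z = 216/(-2291 - 194*I) = 216*((-2291 + 194*I)/5286317) = 216*(-2291 + 194*I)/5286317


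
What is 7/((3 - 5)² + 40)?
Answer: 7/44 ≈ 0.15909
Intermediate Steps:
7/((3 - 5)² + 40) = 7/((-2)² + 40) = 7/(4 + 40) = 7/44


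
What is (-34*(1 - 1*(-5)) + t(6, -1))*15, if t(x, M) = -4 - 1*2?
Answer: -3150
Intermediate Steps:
t(x, M) = -6 (t(x, M) = -4 - 2 = -6)
(-34*(1 - 1*(-5)) + t(6, -1))*15 = (-34*(1 - 1*(-5)) - 6)*15 = (-34*(1 + 5) - 6)*15 = (-34*6 - 6)*15 = (-204 - 6)*15 = -210*15 = -3150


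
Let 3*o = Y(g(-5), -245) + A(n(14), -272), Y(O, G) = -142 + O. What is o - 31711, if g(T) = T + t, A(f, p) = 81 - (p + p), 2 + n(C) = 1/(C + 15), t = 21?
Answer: -94634/3 ≈ -31545.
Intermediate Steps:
n(C) = -2 + 1/(15 + C) (n(C) = -2 + 1/(C + 15) = -2 + 1/(15 + C))
A(f, p) = 81 - 2*p
g(T) = 21 + T (g(T) = T + 21 = 21 + T)
o = 499/3 (o = ((-142 + (21 - 5)) + (81 - 2*(-272)))/3 = ((-142 + 16) + (81 + 544))/3 = (-126 + 625)/3 = (⅓)*499 = 499/3 ≈ 166.33)
o - 31711 = 499/3 - 31711 = -94634/3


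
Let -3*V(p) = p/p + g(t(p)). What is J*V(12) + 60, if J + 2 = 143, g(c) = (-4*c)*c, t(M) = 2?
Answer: 765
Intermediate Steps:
g(c) = -4*c**2
J = 141 (J = -2 + 143 = 141)
V(p) = 5 (V(p) = -(p/p - 4*2**2)/3 = -(1 - 4*4)/3 = -(1 - 16)/3 = -1/3*(-15) = 5)
J*V(12) + 60 = 141*5 + 60 = 705 + 60 = 765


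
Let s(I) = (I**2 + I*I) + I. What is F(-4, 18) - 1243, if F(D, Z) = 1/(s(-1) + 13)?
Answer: -17401/14 ≈ -1242.9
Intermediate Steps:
s(I) = I + 2*I**2 (s(I) = (I**2 + I**2) + I = 2*I**2 + I = I + 2*I**2)
F(D, Z) = 1/14 (F(D, Z) = 1/(-(1 + 2*(-1)) + 13) = 1/(-(1 - 2) + 13) = 1/(-1*(-1) + 13) = 1/(1 + 13) = 1/14)
F(-4, 18) - 1243 = 1/14 - 1243 = -17401/14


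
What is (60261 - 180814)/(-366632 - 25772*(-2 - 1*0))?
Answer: 120553/315088 ≈ 0.38260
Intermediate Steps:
(60261 - 180814)/(-366632 - 25772*(-2 - 1*0)) = -120553/(-366632 - 25772*(-2 + 0)) = -120553/(-366632 - 25772*(-2)) = -120553/(-366632 + 51544) = -120553/(-315088) = -120553*(-1/315088) = 120553/315088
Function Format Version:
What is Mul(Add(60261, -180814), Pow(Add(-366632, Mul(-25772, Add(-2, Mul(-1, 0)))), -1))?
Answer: Rational(120553, 315088) ≈ 0.38260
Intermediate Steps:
Mul(Add(60261, -180814), Pow(Add(-366632, Mul(-25772, Add(-2, Mul(-1, 0)))), -1)) = Mul(-120553, Pow(Add(-366632, Mul(-25772, Add(-2, 0))), -1)) = Mul(-120553, Pow(Add(-366632, Mul(-25772, -2)), -1)) = Mul(-120553, Pow(Add(-366632, 51544), -1)) = Mul(-120553, Pow(-315088, -1)) = Mul(-120553, Rational(-1, 315088)) = Rational(120553, 315088)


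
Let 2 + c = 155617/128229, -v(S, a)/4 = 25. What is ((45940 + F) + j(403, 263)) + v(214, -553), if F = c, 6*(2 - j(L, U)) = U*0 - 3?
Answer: 11756474183/256458 ≈ 45842.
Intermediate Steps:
j(L, U) = 5/2 (j(L, U) = 2 - (U*0 - 3)/6 = 2 - (0 - 3)/6 = 2 - ⅙*(-3) = 2 + ½ = 5/2)
v(S, a) = -100 (v(S, a) = -4*25 = -100)
c = -100841/128229 (c = -2 + 155617/128229 = -100841/128229 ≈ -0.78641)
F = -100841/128229 ≈ -0.78641
((45940 + F) + j(403, 263)) + v(214, -553) = ((45940 - 100841/128229) + 5/2) - 100 = (5890739419/128229 + 5/2) - 100 = 11782119983/256458 - 100 = 11756474183/256458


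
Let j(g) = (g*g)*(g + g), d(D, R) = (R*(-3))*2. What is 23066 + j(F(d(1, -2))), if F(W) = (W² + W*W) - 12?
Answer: 42072218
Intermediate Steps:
d(D, R) = -6*R (d(D, R) = -3*R*2 = -6*R)
F(W) = -12 + 2*W² (F(W) = (W² + W²) - 12 = 2*W² - 12 = -12 + 2*W²)
j(g) = 2*g³ (j(g) = g²*(2*g) = 2*g³)
23066 + j(F(d(1, -2))) = 23066 + 2*(-12 + 2*(-6*(-2))²)³ = 23066 + 2*(-12 + 2*12²)³ = 23066 + 2*(-12 + 2*144)³ = 23066 + 2*(-12 + 288)³ = 23066 + 2*276³ = 23066 + 2*21024576 = 23066 + 42049152 = 42072218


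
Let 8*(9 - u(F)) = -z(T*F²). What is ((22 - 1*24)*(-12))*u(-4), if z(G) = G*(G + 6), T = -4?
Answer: 11352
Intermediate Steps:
z(G) = G*(6 + G)
u(F) = 9 - F²*(6 - 4*F²)/2 (u(F) = 9 - (-1)*(-4*F²)*(6 - 4*F²)/8 = 9 - (-1)*(-4*F²*(6 - 4*F²))/8 = 9 - F²*(6 - 4*F²)/2)
((22 - 1*24)*(-12))*u(-4) = ((22 - 1*24)*(-12))*(9 + (-4)²*(-3 + 2*(-4)²)) = ((22 - 24)*(-12))*(9 + 16*(-3 + 2*16)) = (-2*(-12))*(9 + 16*(-3 + 32)) = 24*(9 + 16*29) = 24*(9 + 464) = 24*473 = 11352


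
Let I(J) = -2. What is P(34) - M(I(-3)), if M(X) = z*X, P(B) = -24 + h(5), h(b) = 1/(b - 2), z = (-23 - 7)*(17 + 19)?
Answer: -6551/3 ≈ -2183.7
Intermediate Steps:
z = -1080 (z = -30*36 = -1080)
h(b) = 1/(-2 + b)
P(B) = -71/3 (P(B) = -24 + 1/(-2 + 5) = -24 + 1/3 = -24 + ⅓ = -71/3)
M(X) = -1080*X
P(34) - M(I(-3)) = -71/3 - (-1080)*(-2) = -71/3 - 1*2160 = -71/3 - 2160 = -6551/3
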